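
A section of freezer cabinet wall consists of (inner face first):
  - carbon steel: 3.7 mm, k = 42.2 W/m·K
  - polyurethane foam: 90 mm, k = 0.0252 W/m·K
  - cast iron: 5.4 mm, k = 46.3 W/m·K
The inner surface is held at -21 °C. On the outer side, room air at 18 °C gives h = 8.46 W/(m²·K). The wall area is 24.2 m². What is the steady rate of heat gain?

Q ≈ 256 W

Thermal resistances in series:
R_carbon steel = L/(kA) = 0.0037/(42.2×24.2) = 3.623×10^-6 K/W
R_polyurethane foam = L/(kA) = 0.09/(0.0252×24.2) = 0.1476 K/W
R_cast iron = L/(kA) = 0.0054/(46.3×24.2) = 4.819×10^-6 K/W
R_outer film = 1/(h_o·A) = 1/(8.46×24.2) = 0.004884 K/W
R_total = 0.1525 K/W
Q = ΔT / R_total = 39 / 0.1525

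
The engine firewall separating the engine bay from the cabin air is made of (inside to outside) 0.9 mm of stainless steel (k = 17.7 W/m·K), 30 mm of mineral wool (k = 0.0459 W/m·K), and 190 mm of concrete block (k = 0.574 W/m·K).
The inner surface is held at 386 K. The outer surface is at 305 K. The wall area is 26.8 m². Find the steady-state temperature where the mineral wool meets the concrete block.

T ≈ 332 K

Series thermal resistances:
R_stainless steel = L/(kA) = 0.0009/(17.7×26.8) = 1.897×10^-6 K/W
R_mineral wool = L/(kA) = 0.03/(0.0459×26.8) = 0.02439 K/W
R_concrete block = L/(kA) = 0.19/(0.574×26.8) = 0.01235 K/W
R_total = 0.03674 K/W;  Q = ΔT/R_total = 81/0.03674 = 2205 W
T_interface = T_inner − Q·ΣR(inner→interface) = 386 − 2200×0.02439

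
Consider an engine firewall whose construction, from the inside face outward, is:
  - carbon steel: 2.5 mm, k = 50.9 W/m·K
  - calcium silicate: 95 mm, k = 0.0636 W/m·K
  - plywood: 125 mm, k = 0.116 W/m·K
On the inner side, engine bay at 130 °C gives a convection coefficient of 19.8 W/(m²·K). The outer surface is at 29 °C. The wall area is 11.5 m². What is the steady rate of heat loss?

Model the wall as resistances in series:
R_inner film = 1/(h_i·A) = 1/(19.8×11.5) = 0.004392 K/W
R_carbon steel = L/(kA) = 0.0025/(50.9×11.5) = 4.271×10^-6 K/W
R_calcium silicate = L/(kA) = 0.095/(0.0636×11.5) = 0.1299 K/W
R_plywood = L/(kA) = 0.125/(0.116×11.5) = 0.0937 K/W
R_total = 0.228 K/W
Q = ΔT / R_total = 101 / 0.228

Q ≈ 443 W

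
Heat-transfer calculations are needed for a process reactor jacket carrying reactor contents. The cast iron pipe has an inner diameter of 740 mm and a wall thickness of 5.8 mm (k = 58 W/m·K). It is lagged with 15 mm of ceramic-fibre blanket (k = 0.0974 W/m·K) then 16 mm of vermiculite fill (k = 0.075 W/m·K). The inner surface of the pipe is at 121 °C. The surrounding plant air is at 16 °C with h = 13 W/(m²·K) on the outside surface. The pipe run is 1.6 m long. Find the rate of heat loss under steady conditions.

Q ≈ 937 W

Cylindrical conduction, so R = ln(r₂/r₁)/(2πkL) per layer, in series:
R_cast iron pipe wall = ln(375.8/370)/(2π×58×1.6) = 2.668×10^-5 K/W
R_ceramic-fibre blanket = ln(390.8/375.8)/(2π×0.0974×1.6) = 0.03997 K/W
R_vermiculite fill = ln(406.8/390.8)/(2π×0.075×1.6) = 0.05322 K/W
R_outer film = 1/(h_o·2πr_oL) = 1/(13×2π×0.4068×1.6) = 0.01881 K/W
R_total = 0.112 K/W
Q = ΔT/R_total = 105/0.112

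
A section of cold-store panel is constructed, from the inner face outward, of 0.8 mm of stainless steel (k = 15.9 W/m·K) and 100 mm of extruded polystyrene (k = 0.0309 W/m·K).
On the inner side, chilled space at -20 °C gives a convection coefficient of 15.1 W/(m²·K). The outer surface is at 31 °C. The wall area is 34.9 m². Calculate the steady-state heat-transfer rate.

Q ≈ 539 W

Thermal resistances in series:
R_inner film = 1/(h_i·A) = 1/(15.1×34.9) = 0.001898 K/W
R_stainless steel = L/(kA) = 0.0008/(15.9×34.9) = 1.442×10^-6 K/W
R_extruded polystyrene = L/(kA) = 0.1/(0.0309×34.9) = 0.09273 K/W
R_total = 0.09463 K/W
Q = ΔT / R_total = 51 / 0.09463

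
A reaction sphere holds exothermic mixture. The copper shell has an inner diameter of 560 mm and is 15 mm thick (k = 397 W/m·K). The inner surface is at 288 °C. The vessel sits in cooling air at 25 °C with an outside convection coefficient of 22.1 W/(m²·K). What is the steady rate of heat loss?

Q ≈ 6350 W

For a spherical shell R = (1/r₁ − 1/r₂)/(4πk); film R = 1/(h·4πr²). In series:
R_copper shell = (1/0.28 − 1/0.295)/(4π×397) = 3.64×10^-5 K/W
R_outer film = 1/(h·4πr_o²) = 1/(22.1×4π×0.295²) = 0.04138 K/W
R_total = 0.04141 K/W
Q = ΔT/R_total = 263/0.04141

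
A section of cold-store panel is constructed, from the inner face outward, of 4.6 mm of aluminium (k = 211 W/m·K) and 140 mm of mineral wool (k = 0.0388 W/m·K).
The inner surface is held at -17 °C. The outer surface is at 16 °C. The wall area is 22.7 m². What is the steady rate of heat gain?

Q ≈ 208 W

Treating each layer as a thermal resistance in series:
R_aluminium = L/(kA) = 0.0046/(211×22.7) = 9.604×10^-7 K/W
R_mineral wool = L/(kA) = 0.14/(0.0388×22.7) = 0.159 K/W
R_total = 0.159 K/W
Q = ΔT / R_total = 33 / 0.159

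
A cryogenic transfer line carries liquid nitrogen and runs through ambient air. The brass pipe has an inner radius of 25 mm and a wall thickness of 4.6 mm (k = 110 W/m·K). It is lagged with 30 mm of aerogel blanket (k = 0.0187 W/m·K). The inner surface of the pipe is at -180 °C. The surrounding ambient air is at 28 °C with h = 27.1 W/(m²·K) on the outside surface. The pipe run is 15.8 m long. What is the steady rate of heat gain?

Q ≈ 543 W

Cylindrical conduction, so R = ln(r₂/r₁)/(2πkL) per layer, in series:
R_brass pipe wall = ln(29.6/25)/(2π×110×15.8) = 1.547×10^-5 K/W
R_aerogel blanket = ln(59.6/29.6)/(2π×0.0187×15.8) = 0.377 K/W
R_outer film = 1/(h_o·2πr_oL) = 1/(27.1×2π×0.0596×15.8) = 0.006237 K/W
R_total = 0.3833 K/W
Q = ΔT/R_total = 208/0.3833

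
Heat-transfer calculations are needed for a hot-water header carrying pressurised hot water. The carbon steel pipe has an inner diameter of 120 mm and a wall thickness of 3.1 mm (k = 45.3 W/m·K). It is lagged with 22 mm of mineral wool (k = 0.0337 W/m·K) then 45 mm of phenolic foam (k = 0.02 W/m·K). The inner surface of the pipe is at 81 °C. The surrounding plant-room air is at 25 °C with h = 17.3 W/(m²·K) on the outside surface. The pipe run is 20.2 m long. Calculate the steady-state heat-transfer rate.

For a radial system each layer contributes R = ln(r_out/r_in)/(2πkL); films add R = 1/(hA).
R_carbon steel pipe wall = ln(63.1/60)/(2π×45.3×20.2) = 8.762×10^-6 K/W
R_mineral wool = ln(85.1/63.1)/(2π×0.0337×20.2) = 0.06993 K/W
R_phenolic foam = ln(130.1/85.1)/(2π×0.02×20.2) = 0.1672 K/W
R_outer film = 1/(h_o·2πr_oL) = 1/(17.3×2π×0.1301×20.2) = 0.003501 K/W
R_total = 0.2407 K/W
Q = ΔT/R_total = 56/0.2407

Q ≈ 233 W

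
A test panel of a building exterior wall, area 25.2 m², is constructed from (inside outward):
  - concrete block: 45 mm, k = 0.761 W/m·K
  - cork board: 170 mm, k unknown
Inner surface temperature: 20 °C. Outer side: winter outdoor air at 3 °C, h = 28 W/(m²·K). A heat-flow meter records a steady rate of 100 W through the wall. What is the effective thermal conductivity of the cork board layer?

k ≈ 0.0406 W/(m·K)

Using the resistance-network approach (series):
R_concrete block = L/(kA) = 0.045/(0.761×25.2) = 0.002347 K/W
R_outer film = 1/(h_o·A) = 1/(28×25.2) = 0.001417 K/W
Sum of known resistances R_other = 0.003764 K/W
Total R = ΔT/Q = 17/100 = 0.17 K/W
R_cork board = R_total − R_other = 0.1662 K/W
k = L/(R·A) = 0.17/(0.1662×25.2)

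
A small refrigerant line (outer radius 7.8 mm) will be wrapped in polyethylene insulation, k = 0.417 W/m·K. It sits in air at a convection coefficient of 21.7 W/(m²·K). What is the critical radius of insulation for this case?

For a cylinder r_cr = k/h = 0.417/21.7
r_cr = 19.2 mm; since the bare radius (7.8 mm) is below r_cr, adding a thin layer of insulation will *increase* heat loss.

r_cr ≈ 19.2 mm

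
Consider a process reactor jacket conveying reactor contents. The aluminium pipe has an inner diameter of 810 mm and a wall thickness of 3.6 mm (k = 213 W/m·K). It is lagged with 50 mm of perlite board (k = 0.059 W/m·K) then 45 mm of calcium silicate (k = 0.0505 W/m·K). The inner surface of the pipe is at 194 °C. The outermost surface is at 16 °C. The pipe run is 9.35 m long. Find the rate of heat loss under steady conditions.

Q ≈ 2740 W

For a radial system each layer contributes R = ln(r_out/r_in)/(2πkL); films add R = 1/(hA).
R_aluminium pipe wall = ln(408.6/405)/(2π×213×9.35) = 7.072×10^-7 K/W
R_perlite board = ln(458.6/408.6)/(2π×0.059×9.35) = 0.03331 K/W
R_calcium silicate = ln(503.6/458.6)/(2π×0.0505×9.35) = 0.03155 K/W
R_total = 0.06486 K/W
Q = ΔT/R_total = 178/0.06486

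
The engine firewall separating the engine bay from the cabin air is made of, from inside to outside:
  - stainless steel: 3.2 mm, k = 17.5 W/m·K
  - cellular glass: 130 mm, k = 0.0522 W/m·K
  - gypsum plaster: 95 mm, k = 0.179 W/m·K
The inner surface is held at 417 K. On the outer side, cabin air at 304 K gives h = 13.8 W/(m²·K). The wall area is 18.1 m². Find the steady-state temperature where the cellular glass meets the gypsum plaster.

Treating each layer as a thermal resistance in series:
R_stainless steel = L/(kA) = 0.0032/(17.5×18.1) = 1.01×10^-5 K/W
R_cellular glass = L/(kA) = 0.13/(0.0522×18.1) = 0.1376 K/W
R_gypsum plaster = L/(kA) = 0.095/(0.179×18.1) = 0.02932 K/W
R_outer film = 1/(h_o·A) = 1/(13.8×18.1) = 0.004004 K/W
R_total = 0.1709 K/W;  Q = ΔT/R_total = 113/0.1709 = 661.1 W
T_interface = T_inner − Q·ΣR(inner→interface) = 417 − 661×0.1376

T ≈ 326 K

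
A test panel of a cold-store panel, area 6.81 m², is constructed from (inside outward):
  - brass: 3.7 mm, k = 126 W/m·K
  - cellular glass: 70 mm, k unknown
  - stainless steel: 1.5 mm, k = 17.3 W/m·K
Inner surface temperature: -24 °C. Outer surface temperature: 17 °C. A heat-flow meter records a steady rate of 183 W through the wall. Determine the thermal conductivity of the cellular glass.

Thermal resistances in series:
R_brass = L/(kA) = 0.0037/(126×6.81) = 4.312×10^-6 K/W
R_stainless steel = L/(kA) = 0.0015/(17.3×6.81) = 1.273×10^-5 K/W
Sum of known resistances R_other = 1.704×10^-5 K/W
Total R = ΔT/Q = 41/183 = 0.224 K/W
R_cellular glass = R_total − R_other = 0.224 K/W
k = L/(R·A) = 0.07/(0.224×6.81)

k ≈ 0.0459 W/(m·K)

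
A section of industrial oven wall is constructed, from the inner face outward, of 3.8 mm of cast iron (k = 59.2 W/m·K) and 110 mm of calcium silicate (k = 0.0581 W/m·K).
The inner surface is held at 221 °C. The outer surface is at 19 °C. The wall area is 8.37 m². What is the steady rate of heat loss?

Treating each layer as a thermal resistance in series:
R_cast iron = L/(kA) = 0.0038/(59.2×8.37) = 7.669×10^-6 K/W
R_calcium silicate = L/(kA) = 0.11/(0.0581×8.37) = 0.2262 K/W
R_total = 0.2262 K/W
Q = ΔT / R_total = 202 / 0.2262

Q ≈ 893 W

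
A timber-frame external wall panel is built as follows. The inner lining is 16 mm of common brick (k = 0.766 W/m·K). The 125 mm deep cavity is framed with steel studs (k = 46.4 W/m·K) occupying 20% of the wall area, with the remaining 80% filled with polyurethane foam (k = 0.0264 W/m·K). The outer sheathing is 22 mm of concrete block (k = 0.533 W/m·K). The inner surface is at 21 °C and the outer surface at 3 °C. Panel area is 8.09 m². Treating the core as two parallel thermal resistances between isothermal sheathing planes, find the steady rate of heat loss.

Sheathing layers in series; stud and cavity paths in parallel between them.
R_inner = 0.016/(0.766×8.09) = 0.002582 K/W
R_stud  = 0.125/(46.4×0.2×8.09) = 0.001665 K/W
R_cav   = 0.125/(0.0264×0.8×8.09) = 0.7316 K/W
1/R_core = 1/R_stud + 1/R_cav → R_core = 0.001661 K/W
R_outer = 0.022/(0.533×8.09) = 0.005102 K/W
R_total = 0.009345 K/W
Q = ΔT/R_total = 18/0.009345

Q ≈ 1930 W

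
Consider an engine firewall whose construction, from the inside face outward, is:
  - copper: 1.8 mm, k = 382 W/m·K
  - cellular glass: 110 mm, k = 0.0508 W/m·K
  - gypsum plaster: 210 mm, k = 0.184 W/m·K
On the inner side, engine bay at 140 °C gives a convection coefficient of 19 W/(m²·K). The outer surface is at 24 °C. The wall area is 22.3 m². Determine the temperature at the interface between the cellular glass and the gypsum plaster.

Model the wall as resistances in series:
R_inner film = 1/(h_i·A) = 1/(19×22.3) = 0.00236 K/W
R_copper = L/(kA) = 0.0018/(382×22.3) = 2.113×10^-7 K/W
R_cellular glass = L/(kA) = 0.11/(0.0508×22.3) = 0.0971 K/W
R_gypsum plaster = L/(kA) = 0.21/(0.184×22.3) = 0.05118 K/W
R_total = 0.1506 K/W;  Q = ΔT/R_total = 116/0.1506 = 770 W
T_interface = T_inner − Q·ΣR(inner→interface) = 140 − 770×0.09946

T ≈ 63.4 °C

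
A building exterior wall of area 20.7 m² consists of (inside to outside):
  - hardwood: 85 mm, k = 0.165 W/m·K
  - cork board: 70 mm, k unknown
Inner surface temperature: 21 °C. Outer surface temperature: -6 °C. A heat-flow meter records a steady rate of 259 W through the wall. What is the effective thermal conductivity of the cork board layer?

Series thermal resistances:
R_hardwood = L/(kA) = 0.085/(0.165×20.7) = 0.02489 K/W
Sum of known resistances R_other = 0.02489 K/W
Total R = ΔT/Q = 27/259 = 0.1042 K/W
R_cork board = R_total − R_other = 0.07936 K/W
k = L/(R·A) = 0.07/(0.07936×20.7)

k ≈ 0.0426 W/(m·K)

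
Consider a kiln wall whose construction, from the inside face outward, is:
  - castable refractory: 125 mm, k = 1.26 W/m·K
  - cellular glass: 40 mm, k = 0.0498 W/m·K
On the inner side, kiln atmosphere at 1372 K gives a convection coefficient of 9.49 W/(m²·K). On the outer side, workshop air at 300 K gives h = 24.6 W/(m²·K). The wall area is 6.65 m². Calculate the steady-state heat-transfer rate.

Thermal resistances in series:
R_inner film = 1/(h_i·A) = 1/(9.49×6.65) = 0.01585 K/W
R_castable refractory = L/(kA) = 0.125/(1.26×6.65) = 0.01492 K/W
R_cellular glass = L/(kA) = 0.04/(0.0498×6.65) = 0.1208 K/W
R_outer film = 1/(h_o·A) = 1/(24.6×6.65) = 0.006113 K/W
R_total = 0.1577 K/W
Q = ΔT / R_total = 1072 / 0.1577

Q ≈ 6800 W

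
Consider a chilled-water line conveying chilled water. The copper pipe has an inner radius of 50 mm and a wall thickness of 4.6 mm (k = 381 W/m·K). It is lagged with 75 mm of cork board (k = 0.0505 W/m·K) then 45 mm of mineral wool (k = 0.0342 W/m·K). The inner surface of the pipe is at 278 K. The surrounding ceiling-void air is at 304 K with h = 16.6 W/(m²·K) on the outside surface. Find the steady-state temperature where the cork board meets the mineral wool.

T ≈ 295 K

Per-layer cylindrical resistances, series-summed:
R_copper pipe wall = ln(54.6/50)/(2π×381×1) = 3.676×10^-5 K/W
R_cork board = ln(129.6/54.6)/(2π×0.0505×1) = 2.724 K/W
R_mineral wool = ln(174.6/129.6)/(2π×0.0342×1) = 1.387 K/W
R_outer film = 1/(h_o·2πr_oL) = 1/(16.6×2π×0.1746×1) = 0.05491 K/W
R_total = 4.166 K/W
Q = ΔT/R_total = 26/4.166
Q = 6.24 W/m
T_interface = T_inner + Q·ΣR(inner→interface) = 278 + 6.24×2.724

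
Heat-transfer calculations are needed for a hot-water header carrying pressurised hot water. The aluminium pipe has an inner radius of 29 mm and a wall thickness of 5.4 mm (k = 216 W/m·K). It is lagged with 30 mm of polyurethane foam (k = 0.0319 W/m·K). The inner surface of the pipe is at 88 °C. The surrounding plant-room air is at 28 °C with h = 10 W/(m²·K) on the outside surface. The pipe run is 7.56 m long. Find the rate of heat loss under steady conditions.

Cylindrical conduction, so R = ln(r₂/r₁)/(2πkL) per layer, in series:
R_aluminium pipe wall = ln(34.4/29)/(2π×216×7.56) = 1.664×10^-5 K/W
R_polyurethane foam = ln(64.4/34.4)/(2π×0.0319×7.56) = 0.4138 K/W
R_outer film = 1/(h_o·2πr_oL) = 1/(10×2π×0.0644×7.56) = 0.03269 K/W
R_total = 0.4465 K/W
Q = ΔT/R_total = 60/0.4465

Q ≈ 134 W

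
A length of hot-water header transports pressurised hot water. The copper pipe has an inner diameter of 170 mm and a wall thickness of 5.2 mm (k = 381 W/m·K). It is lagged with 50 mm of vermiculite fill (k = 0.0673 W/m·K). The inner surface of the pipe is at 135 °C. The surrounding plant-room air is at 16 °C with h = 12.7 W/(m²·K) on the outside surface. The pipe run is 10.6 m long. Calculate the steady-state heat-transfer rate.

Q ≈ 1110 W

Per-layer cylindrical resistances, series-summed:
R_copper pipe wall = ln(90.2/85)/(2π×381×10.6) = 2.34×10^-6 K/W
R_vermiculite fill = ln(140.2/90.2)/(2π×0.0673×10.6) = 0.0984 K/W
R_outer film = 1/(h_o·2πr_oL) = 1/(12.7×2π×0.1402×10.6) = 0.008433 K/W
R_total = 0.1068 K/W
Q = ΔT/R_total = 119/0.1068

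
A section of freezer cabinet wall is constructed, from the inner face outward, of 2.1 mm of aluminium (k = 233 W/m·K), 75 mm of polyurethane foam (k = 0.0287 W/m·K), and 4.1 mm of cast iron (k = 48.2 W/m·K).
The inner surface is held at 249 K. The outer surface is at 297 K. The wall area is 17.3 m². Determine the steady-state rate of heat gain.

Thermal resistances in series:
R_aluminium = L/(kA) = 0.0021/(233×17.3) = 5.21×10^-7 K/W
R_polyurethane foam = L/(kA) = 0.075/(0.0287×17.3) = 0.1511 K/W
R_cast iron = L/(kA) = 0.0041/(48.2×17.3) = 4.917×10^-6 K/W
R_total = 0.1511 K/W
Q = ΔT / R_total = 48 / 0.1511

Q ≈ 318 W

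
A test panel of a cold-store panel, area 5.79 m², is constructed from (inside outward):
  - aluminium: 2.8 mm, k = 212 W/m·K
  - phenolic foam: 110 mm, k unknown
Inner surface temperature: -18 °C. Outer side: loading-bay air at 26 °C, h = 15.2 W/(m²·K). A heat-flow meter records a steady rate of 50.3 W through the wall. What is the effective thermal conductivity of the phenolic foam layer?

k ≈ 0.022 W/(m·K)

Thermal resistances in series:
R_aluminium = L/(kA) = 0.0028/(212×5.79) = 2.281×10^-6 K/W
R_outer film = 1/(h_o·A) = 1/(15.2×5.79) = 0.01136 K/W
Sum of known resistances R_other = 0.01136 K/W
Total R = ΔT/Q = 44/50.3 = 0.8748 K/W
R_phenolic foam = R_total − R_other = 0.8634 K/W
k = L/(R·A) = 0.11/(0.8634×5.79)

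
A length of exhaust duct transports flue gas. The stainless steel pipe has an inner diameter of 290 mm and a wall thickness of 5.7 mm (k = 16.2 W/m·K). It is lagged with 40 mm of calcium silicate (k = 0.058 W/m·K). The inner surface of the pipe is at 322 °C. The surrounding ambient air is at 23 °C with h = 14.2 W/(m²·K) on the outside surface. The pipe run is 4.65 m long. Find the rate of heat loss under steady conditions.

Per-layer cylindrical resistances, series-summed:
R_stainless steel pipe wall = ln(150.7/145)/(2π×16.2×4.65) = 8.146×10^-5 K/W
R_calcium silicate = ln(190.7/150.7)/(2π×0.058×4.65) = 0.1389 K/W
R_outer film = 1/(h_o·2πr_oL) = 1/(14.2×2π×0.1907×4.65) = 0.01264 K/W
R_total = 0.1516 K/W
Q = ΔT/R_total = 299/0.1516

Q ≈ 1970 W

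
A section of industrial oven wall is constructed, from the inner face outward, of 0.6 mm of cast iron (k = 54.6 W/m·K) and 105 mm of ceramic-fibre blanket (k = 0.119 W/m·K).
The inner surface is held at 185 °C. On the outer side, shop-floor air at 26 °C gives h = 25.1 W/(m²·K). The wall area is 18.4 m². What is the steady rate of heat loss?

Using the resistance-network approach (series):
R_cast iron = L/(kA) = 0.0006/(54.6×18.4) = 5.972×10^-7 K/W
R_ceramic-fibre blanket = L/(kA) = 0.105/(0.119×18.4) = 0.04795 K/W
R_outer film = 1/(h_o·A) = 1/(25.1×18.4) = 0.002165 K/W
R_total = 0.05012 K/W
Q = ΔT / R_total = 159 / 0.05012

Q ≈ 3170 W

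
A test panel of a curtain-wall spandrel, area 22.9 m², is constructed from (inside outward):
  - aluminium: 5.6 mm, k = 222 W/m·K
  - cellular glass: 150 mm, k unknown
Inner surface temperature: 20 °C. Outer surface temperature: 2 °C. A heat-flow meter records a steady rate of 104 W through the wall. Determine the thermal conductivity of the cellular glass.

k ≈ 0.0378 W/(m·K)

Treating each layer as a thermal resistance in series:
R_aluminium = L/(kA) = 0.0056/(222×22.9) = 1.102×10^-6 K/W
Sum of known resistances R_other = 1.102×10^-6 K/W
Total R = ΔT/Q = 18/104 = 0.1731 K/W
R_cellular glass = R_total − R_other = 0.1731 K/W
k = L/(R·A) = 0.15/(0.1731×22.9)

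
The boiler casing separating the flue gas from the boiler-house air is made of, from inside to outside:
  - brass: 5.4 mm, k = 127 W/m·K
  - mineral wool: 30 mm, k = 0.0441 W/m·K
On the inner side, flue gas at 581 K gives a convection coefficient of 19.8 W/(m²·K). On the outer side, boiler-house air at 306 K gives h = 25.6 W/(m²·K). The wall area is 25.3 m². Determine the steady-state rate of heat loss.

Q ≈ 9040 W

Model the wall as resistances in series:
R_inner film = 1/(h_i·A) = 1/(19.8×25.3) = 0.001996 K/W
R_brass = L/(kA) = 0.0054/(127×25.3) = 1.681×10^-6 K/W
R_mineral wool = L/(kA) = 0.03/(0.0441×25.3) = 0.02689 K/W
R_outer film = 1/(h_o·A) = 1/(25.6×25.3) = 0.001544 K/W
R_total = 0.03043 K/W
Q = ΔT / R_total = 275 / 0.03043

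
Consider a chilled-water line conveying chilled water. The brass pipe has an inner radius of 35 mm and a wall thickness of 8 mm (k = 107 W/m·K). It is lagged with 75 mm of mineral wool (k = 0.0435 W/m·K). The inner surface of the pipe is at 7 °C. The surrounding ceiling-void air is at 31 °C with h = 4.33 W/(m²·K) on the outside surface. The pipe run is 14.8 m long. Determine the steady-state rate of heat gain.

Q ≈ 88.7 W

Treating each annulus and film as a series resistance:
R_brass pipe wall = ln(43/35)/(2π×107×14.8) = 2.069×10^-5 K/W
R_mineral wool = ln(118/43)/(2π×0.0435×14.8) = 0.2496 K/W
R_outer film = 1/(h_o·2πr_oL) = 1/(4.33×2π×0.118×14.8) = 0.02105 K/W
R_total = 0.2706 K/W
Q = ΔT/R_total = 24/0.2706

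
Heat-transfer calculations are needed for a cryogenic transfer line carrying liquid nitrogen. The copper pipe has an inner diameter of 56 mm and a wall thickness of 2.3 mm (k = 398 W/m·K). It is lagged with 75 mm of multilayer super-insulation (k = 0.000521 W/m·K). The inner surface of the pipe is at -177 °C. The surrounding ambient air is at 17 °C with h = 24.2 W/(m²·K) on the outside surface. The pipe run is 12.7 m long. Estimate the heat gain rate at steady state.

Treating each annulus and film as a series resistance:
R_copper pipe wall = ln(30.3/28)/(2π×398×12.7) = 2.486×10^-6 K/W
R_multilayer super-insulation = ln(105.3/30.3)/(2π×0.000521×12.7) = 29.96 K/W
R_outer film = 1/(h_o·2πr_oL) = 1/(24.2×2π×0.1053×12.7) = 0.004918 K/W
R_total = 29.97 K/W
Q = ΔT/R_total = 194/29.97

Q ≈ 6.47 W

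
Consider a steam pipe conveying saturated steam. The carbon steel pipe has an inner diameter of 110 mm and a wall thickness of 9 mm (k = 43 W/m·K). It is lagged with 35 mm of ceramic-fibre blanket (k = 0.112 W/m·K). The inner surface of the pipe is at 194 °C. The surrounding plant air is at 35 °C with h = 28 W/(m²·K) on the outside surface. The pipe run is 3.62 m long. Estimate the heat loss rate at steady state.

Q ≈ 849 W

Radial resistances (cylindrical: R_cond = ln(r_o/r_i)/(2πkL), R_conv = 1/(h·2πrL)):
R_carbon steel pipe wall = ln(64/55)/(2π×43×3.62) = 1.55×10^-4 K/W
R_ceramic-fibre blanket = ln(99/64)/(2π×0.112×3.62) = 0.1712 K/W
R_outer film = 1/(h_o·2πr_oL) = 1/(28×2π×0.099×3.62) = 0.01586 K/W
R_total = 0.1873 K/W
Q = ΔT/R_total = 159/0.1873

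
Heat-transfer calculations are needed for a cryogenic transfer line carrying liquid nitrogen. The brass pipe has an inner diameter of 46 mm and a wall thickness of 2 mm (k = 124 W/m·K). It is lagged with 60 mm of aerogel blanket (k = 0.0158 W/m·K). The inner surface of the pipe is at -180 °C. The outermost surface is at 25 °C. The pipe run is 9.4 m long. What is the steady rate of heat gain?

Q ≈ 156 W

Per-layer cylindrical resistances, series-summed:
R_brass pipe wall = ln(25/23)/(2π×124×9.4) = 1.139×10^-5 K/W
R_aerogel blanket = ln(85/25)/(2π×0.0158×9.4) = 1.311 K/W
R_total = 1.311 K/W
Q = ΔT/R_total = 205/1.311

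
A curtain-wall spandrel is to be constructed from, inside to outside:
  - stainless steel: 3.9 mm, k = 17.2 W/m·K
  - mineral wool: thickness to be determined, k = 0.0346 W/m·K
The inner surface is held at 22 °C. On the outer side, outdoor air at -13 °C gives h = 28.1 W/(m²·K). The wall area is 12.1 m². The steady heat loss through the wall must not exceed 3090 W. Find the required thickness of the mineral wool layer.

Using the resistance-network approach (series):
R_stainless steel = L/(kA) = 0.0039/(17.2×12.1) = 1.874×10^-5 K/W
R_outer film = 1/(h_o·A) = 1/(28.1×12.1) = 0.002941 K/W
Sum of the known resistances R_other = 0.00296 K/W
Required total resistance R_tot = ΔT/Q_allow = 35/3090 = 0.01133 K/W
R_mineral wool = R_tot − R_other = 0.008367 K/W
L = R·k·A = 0.008367×0.0346×12.1

L ≈ 3.5 mm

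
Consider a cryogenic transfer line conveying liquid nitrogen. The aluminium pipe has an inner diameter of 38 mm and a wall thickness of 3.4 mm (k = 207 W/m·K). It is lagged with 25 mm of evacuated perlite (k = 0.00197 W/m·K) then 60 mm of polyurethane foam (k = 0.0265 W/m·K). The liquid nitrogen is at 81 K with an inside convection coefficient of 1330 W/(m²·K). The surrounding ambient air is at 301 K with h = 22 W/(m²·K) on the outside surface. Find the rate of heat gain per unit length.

Radial resistances (cylindrical: R_cond = ln(r_o/r_i)/(2πkL), R_conv = 1/(h·2πrL)):
R_inner film = 1/(h_i·2πr₁L) = 1/(1330×2π×0.019×1) = 0.006298 K/W
R_aluminium pipe wall = ln(22.4/19)/(2π×207×1) = 1.266×10^-4 K/W
R_evacuated perlite = ln(47.4/22.4)/(2π×0.00197×1) = 60.56 K/W
R_polyurethane foam = ln(107.4/47.4)/(2π×0.0265×1) = 4.912 K/W
R_outer film = 1/(h_o·2πr_oL) = 1/(22×2π×0.1074×1) = 0.06736 K/W
R_total = 65.54 K/W
Q = ΔT/R_total = 220/65.54

q′ ≈ 3.36 W/m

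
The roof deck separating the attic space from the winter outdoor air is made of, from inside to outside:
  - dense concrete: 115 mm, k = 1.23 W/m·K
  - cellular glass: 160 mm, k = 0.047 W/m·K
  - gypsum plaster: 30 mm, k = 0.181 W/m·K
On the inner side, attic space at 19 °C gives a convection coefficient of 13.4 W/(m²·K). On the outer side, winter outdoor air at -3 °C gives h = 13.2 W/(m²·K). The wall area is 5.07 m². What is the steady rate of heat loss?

Treating each layer as a thermal resistance in series:
R_inner film = 1/(h_i·A) = 1/(13.4×5.07) = 0.01472 K/W
R_dense concrete = L/(kA) = 0.115/(1.23×5.07) = 0.01844 K/W
R_cellular glass = L/(kA) = 0.16/(0.047×5.07) = 0.6715 K/W
R_gypsum plaster = L/(kA) = 0.03/(0.181×5.07) = 0.03269 K/W
R_outer film = 1/(h_o·A) = 1/(13.2×5.07) = 0.01494 K/W
R_total = 0.7522 K/W
Q = ΔT / R_total = 22 / 0.7522

Q ≈ 29.2 W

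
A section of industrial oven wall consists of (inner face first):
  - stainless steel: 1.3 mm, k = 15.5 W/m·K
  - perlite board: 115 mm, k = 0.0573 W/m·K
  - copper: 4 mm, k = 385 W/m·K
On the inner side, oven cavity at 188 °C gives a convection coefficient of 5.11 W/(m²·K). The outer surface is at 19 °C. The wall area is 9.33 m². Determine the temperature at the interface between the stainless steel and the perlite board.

T ≈ 173 °C

Thermal resistances in series:
R_inner film = 1/(h_i·A) = 1/(5.11×9.33) = 0.02097 K/W
R_stainless steel = L/(kA) = 0.0013/(15.5×9.33) = 8.989×10^-6 K/W
R_perlite board = L/(kA) = 0.115/(0.0573×9.33) = 0.2151 K/W
R_copper = L/(kA) = 0.004/(385×9.33) = 1.114×10^-6 K/W
R_total = 0.2361 K/W;  Q = ΔT/R_total = 169/0.2361 = 715.8 W
T_interface = T_inner − Q·ΣR(inner→interface) = 188 − 716×0.02098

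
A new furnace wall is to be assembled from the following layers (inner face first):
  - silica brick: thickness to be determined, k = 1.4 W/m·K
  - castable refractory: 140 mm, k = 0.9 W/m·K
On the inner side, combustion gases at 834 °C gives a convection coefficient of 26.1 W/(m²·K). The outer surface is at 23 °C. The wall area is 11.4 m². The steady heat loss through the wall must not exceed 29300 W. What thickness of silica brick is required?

L ≈ 170 mm

Using the resistance-network approach (series):
R_inner film = 1/(h_i·A) = 1/(26.1×11.4) = 0.003361 K/W
R_castable refractory = L/(kA) = 0.14/(0.9×11.4) = 0.01365 K/W
Sum of the known resistances R_other = 0.01701 K/W
Required total resistance R_tot = ΔT/Q_allow = 811/29300 = 0.02768 K/W
R_silica brick = R_tot − R_other = 0.01067 K/W
L = R·k·A = 0.01067×1.4×11.4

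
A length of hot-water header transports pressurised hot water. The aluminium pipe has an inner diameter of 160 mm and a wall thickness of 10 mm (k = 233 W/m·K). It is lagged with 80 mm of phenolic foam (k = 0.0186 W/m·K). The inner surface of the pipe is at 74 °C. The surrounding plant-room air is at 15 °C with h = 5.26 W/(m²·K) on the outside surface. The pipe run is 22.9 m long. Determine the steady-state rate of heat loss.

Per-layer cylindrical resistances, series-summed:
R_aluminium pipe wall = ln(90/80)/(2π×233×22.9) = 3.513×10^-6 K/W
R_phenolic foam = ln(170/90)/(2π×0.0186×22.9) = 0.2376 K/W
R_outer film = 1/(h_o·2πr_oL) = 1/(5.26×2π×0.17×22.9) = 0.007772 K/W
R_total = 0.2454 K/W
Q = ΔT/R_total = 59/0.2454

Q ≈ 240 W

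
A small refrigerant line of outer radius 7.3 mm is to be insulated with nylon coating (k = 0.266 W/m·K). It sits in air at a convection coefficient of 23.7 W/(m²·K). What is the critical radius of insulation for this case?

r_cr ≈ 11.2 mm

For a cylinder r_cr = k/h = 0.266/23.7
r_cr = 11.2 mm; since the bare radius (7.3 mm) is below r_cr, adding a thin layer of insulation will *increase* heat loss.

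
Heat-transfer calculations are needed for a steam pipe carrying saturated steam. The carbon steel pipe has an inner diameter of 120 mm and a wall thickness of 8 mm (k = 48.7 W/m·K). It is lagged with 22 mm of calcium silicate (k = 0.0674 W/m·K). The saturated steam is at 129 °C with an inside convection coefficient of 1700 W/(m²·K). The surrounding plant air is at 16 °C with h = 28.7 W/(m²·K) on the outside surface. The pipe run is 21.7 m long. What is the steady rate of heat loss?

Q ≈ 3380 W

Radial resistances (cylindrical: R_cond = ln(r_o/r_i)/(2πkL), R_conv = 1/(h·2πrL)):
R_inner film = 1/(h_i·2πr₁L) = 1/(1700×2π×0.06×21.7) = 7.191×10^-5 K/W
R_carbon steel pipe wall = ln(68/60)/(2π×48.7×21.7) = 1.885×10^-5 K/W
R_calcium silicate = ln(90/68)/(2π×0.0674×21.7) = 0.0305 K/W
R_outer film = 1/(h_o·2πr_oL) = 1/(28.7×2π×0.09×21.7) = 0.002839 K/W
R_total = 0.03343 K/W
Q = ΔT/R_total = 113/0.03343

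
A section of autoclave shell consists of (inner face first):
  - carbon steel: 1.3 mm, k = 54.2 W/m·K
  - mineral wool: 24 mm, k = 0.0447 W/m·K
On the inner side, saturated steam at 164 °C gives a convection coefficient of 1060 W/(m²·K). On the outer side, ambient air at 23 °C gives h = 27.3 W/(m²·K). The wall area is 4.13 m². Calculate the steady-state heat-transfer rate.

Q ≈ 1010 W

Thermal resistances in series:
R_inner film = 1/(h_i·A) = 1/(1060×4.13) = 2.284×10^-4 K/W
R_carbon steel = L/(kA) = 0.0013/(54.2×4.13) = 5.808×10^-6 K/W
R_mineral wool = L/(kA) = 0.024/(0.0447×4.13) = 0.13 K/W
R_outer film = 1/(h_o·A) = 1/(27.3×4.13) = 0.008869 K/W
R_total = 0.1391 K/W
Q = ΔT / R_total = 141 / 0.1391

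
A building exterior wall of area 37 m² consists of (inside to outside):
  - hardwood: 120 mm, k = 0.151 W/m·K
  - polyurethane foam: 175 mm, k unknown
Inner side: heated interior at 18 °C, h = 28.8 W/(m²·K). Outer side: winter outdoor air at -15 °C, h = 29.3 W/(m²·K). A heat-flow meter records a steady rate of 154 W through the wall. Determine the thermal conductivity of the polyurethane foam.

k ≈ 0.0248 W/(m·K)

Thermal resistances in series:
R_inner film = 1/(h_i·A) = 1/(28.8×37) = 9.384×10^-4 K/W
R_hardwood = L/(kA) = 0.12/(0.151×37) = 0.02148 K/W
R_outer film = 1/(h_o·A) = 1/(29.3×37) = 9.224×10^-4 K/W
Sum of known resistances R_other = 0.02334 K/W
Total R = ΔT/Q = 33/154 = 0.2143 K/W
R_polyurethane foam = R_total − R_other = 0.1909 K/W
k = L/(R·A) = 0.175/(0.1909×37)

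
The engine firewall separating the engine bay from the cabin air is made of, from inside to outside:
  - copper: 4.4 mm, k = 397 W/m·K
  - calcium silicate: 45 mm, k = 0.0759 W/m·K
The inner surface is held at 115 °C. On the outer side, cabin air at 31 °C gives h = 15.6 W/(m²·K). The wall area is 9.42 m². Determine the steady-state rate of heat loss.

Q ≈ 1200 W

Treating each layer as a thermal resistance in series:
R_copper = L/(kA) = 0.0044/(397×9.42) = 1.177×10^-6 K/W
R_calcium silicate = L/(kA) = 0.045/(0.0759×9.42) = 0.06294 K/W
R_outer film = 1/(h_o·A) = 1/(15.6×9.42) = 0.006805 K/W
R_total = 0.06975 K/W
Q = ΔT / R_total = 84 / 0.06975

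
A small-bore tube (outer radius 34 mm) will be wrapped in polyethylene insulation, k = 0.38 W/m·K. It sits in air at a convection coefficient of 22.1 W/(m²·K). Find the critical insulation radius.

For a cylinder r_cr = k/h = 0.38/22.1
r_cr = 17.2 mm; since the bare radius (34 mm) is above r_cr, any added insulation will reduce heat loss.

r_cr ≈ 17.2 mm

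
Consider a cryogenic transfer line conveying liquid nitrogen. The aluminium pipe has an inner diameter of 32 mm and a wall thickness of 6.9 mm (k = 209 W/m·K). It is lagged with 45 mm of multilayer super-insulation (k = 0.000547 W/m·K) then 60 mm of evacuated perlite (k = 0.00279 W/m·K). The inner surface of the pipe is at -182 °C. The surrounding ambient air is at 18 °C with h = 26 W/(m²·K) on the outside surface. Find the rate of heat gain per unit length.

Treating each annulus and film as a series resistance:
R_aluminium pipe wall = ln(22.9/16)/(2π×209×1) = 2.73×10^-4 K/W
R_multilayer super-insulation = ln(67.9/22.9)/(2π×0.000547×1) = 316.2 K/W
R_evacuated perlite = ln(127.9/67.9)/(2π×0.00279×1) = 36.12 K/W
R_outer film = 1/(h_o·2πr_oL) = 1/(26×2π×0.1279×1) = 0.04786 K/W
R_total = 352.4 K/W
Q = ΔT/R_total = 200/352.4

q′ ≈ 0.568 W/m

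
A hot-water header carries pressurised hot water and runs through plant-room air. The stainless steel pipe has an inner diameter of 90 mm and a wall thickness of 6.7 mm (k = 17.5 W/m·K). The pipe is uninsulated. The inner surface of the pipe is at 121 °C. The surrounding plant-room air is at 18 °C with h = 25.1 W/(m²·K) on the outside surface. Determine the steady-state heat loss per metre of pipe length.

For a radial system each layer contributes R = ln(r_out/r_in)/(2πkL); films add R = 1/(hA).
R_stainless steel pipe wall = ln(51.7/45)/(2π×17.5×1) = 0.001262 K/W
R_outer film = 1/(h_o·2πr_oL) = 1/(25.1×2π×0.0517×1) = 0.1226 K/W
R_total = 0.1239 K/W
Q = ΔT/R_total = 103/0.1239

q′ ≈ 831 W/m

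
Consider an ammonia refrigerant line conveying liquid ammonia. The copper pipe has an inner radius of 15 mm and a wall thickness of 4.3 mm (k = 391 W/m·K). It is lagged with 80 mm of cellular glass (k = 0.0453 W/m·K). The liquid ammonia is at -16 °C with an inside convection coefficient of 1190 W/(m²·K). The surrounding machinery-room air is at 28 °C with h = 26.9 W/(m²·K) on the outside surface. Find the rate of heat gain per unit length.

q′ ≈ 7.56 W/m

Radial resistances (cylindrical: R_cond = ln(r_o/r_i)/(2πkL), R_conv = 1/(h·2πrL)):
R_inner film = 1/(h_i·2πr₁L) = 1/(1190×2π×0.015×1) = 0.008916 K/W
R_copper pipe wall = ln(19.3/15)/(2π×391×1) = 1.026×10^-4 K/W
R_cellular glass = ln(99.3/19.3)/(2π×0.0453×1) = 5.755 K/W
R_outer film = 1/(h_o·2πr_oL) = 1/(26.9×2π×0.0993×1) = 0.05958 K/W
R_total = 5.824 K/W
Q = ΔT/R_total = 44/5.824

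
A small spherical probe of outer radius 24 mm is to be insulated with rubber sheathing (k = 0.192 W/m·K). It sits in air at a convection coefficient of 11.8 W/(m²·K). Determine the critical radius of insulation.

r_cr ≈ 32.5 mm

For a sphere r_cr = 2k/h = 2×0.192/11.8
r_cr = 32.5 mm; since the bare radius (24 mm) is below r_cr, adding a thin layer of insulation will *increase* heat loss.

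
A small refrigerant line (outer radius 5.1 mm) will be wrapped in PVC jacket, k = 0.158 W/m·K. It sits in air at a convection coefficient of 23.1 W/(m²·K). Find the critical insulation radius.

For a cylinder r_cr = k/h = 0.158/23.1
r_cr = 6.84 mm; since the bare radius (5.1 mm) is below r_cr, adding a thin layer of insulation will *increase* heat loss.

r_cr ≈ 6.84 mm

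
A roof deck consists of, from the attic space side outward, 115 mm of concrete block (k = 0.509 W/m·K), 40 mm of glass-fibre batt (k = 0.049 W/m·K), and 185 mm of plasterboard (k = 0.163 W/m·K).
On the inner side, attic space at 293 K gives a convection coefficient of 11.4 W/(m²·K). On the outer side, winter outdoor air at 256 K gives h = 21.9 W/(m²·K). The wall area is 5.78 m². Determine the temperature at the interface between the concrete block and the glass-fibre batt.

T ≈ 288 K

Series thermal resistances:
R_inner film = 1/(h_i·A) = 1/(11.4×5.78) = 0.01518 K/W
R_concrete block = L/(kA) = 0.115/(0.509×5.78) = 0.03909 K/W
R_glass-fibre batt = L/(kA) = 0.04/(0.049×5.78) = 0.1412 K/W
R_plasterboard = L/(kA) = 0.185/(0.163×5.78) = 0.1964 K/W
R_outer film = 1/(h_o·A) = 1/(21.9×5.78) = 0.0079 K/W
R_total = 0.3998 K/W;  Q = ΔT/R_total = 37/0.3998 = 92.56 W
T_interface = T_inner − Q·ΣR(inner→interface) = 293 − 92.6×0.05427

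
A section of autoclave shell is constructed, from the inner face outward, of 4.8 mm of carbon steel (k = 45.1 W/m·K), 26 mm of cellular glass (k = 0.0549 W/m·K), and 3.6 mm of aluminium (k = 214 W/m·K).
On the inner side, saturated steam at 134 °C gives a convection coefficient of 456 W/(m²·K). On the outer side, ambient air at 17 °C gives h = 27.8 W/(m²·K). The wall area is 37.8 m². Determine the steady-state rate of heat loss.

Series thermal resistances:
R_inner film = 1/(h_i·A) = 1/(456×37.8) = 5.802×10^-5 K/W
R_carbon steel = L/(kA) = 0.0048/(45.1×37.8) = 2.816×10^-6 K/W
R_cellular glass = L/(kA) = 0.026/(0.0549×37.8) = 0.01253 K/W
R_aluminium = L/(kA) = 0.0036/(214×37.8) = 4.45×10^-7 K/W
R_outer film = 1/(h_o·A) = 1/(27.8×37.8) = 9.516×10^-4 K/W
R_total = 0.01354 K/W
Q = ΔT / R_total = 117 / 0.01354

Q ≈ 8640 W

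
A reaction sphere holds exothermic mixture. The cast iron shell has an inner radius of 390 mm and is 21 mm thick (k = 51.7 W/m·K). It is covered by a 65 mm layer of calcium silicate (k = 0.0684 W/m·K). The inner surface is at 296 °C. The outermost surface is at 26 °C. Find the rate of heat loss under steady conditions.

Q ≈ 698 W

Spherical conduction: R = (1/r_in − 1/r_out)/(4πk) per layer; series-sum.
R_cast iron shell = (1/0.39 − 1/0.411)/(4π×51.7) = 2.017×10^-4 K/W
R_calcium silicate = (1/0.411 − 1/0.476)/(4π×0.0684) = 0.3865 K/W
R_total = 0.3867 K/W
Q = ΔT/R_total = 270/0.3867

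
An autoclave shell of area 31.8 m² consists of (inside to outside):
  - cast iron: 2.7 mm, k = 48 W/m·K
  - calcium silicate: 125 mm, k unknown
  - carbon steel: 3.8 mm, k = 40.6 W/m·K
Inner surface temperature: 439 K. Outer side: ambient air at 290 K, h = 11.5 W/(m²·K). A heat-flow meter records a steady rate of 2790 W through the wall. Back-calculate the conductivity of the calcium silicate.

Using the resistance-network approach (series):
R_cast iron = L/(kA) = 0.0027/(48×31.8) = 1.769×10^-6 K/W
R_carbon steel = L/(kA) = 0.0038/(40.6×31.8) = 2.943×10^-6 K/W
R_outer film = 1/(h_o·A) = 1/(11.5×31.8) = 0.002734 K/W
Sum of known resistances R_other = 0.002739 K/W
Total R = ΔT/Q = 149/2790 = 0.05341 K/W
R_calcium silicate = R_total − R_other = 0.05067 K/W
k = L/(R·A) = 0.125/(0.05067×31.8)

k ≈ 0.0776 W/(m·K)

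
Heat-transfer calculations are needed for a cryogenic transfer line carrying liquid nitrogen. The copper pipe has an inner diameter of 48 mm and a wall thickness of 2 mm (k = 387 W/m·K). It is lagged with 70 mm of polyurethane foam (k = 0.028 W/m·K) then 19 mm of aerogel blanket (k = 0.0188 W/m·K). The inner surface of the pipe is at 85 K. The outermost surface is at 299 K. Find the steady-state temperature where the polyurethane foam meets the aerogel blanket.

T ≈ 262 K

Treating each annulus and film as a series resistance:
R_copper pipe wall = ln(26/24)/(2π×387×1) = 3.292×10^-5 K/W
R_polyurethane foam = ln(96/26)/(2π×0.028×1) = 7.425 K/W
R_aerogel blanket = ln(115/96)/(2π×0.0188×1) = 1.529 K/W
R_total = 8.954 K/W
Q = ΔT/R_total = 214/8.954
Q = 23.9 W/m
T_interface = T_inner + Q·ΣR(inner→interface) = 85 + 23.9×7.425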